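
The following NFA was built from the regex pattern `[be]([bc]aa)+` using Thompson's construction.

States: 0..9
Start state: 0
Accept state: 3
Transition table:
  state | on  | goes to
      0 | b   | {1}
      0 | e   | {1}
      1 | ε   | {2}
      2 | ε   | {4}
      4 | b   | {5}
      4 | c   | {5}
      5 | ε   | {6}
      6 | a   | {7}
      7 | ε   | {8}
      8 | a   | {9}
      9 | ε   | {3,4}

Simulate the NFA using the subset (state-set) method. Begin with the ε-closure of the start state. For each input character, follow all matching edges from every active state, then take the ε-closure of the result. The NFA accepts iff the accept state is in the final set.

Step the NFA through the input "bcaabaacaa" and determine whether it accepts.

start: ε-closure({0}) = {0}
'b' @ 1: {1,2,4}
'c' @ 2: {5,6}
'a' @ 3: {7,8}
'a' @ 4: {3,4,9}  (accept∈set)
'b' @ 5: {5,6}
'a' @ 6: {7,8}
'a' @ 7: {3,4,9}  (accept∈set)
'c' @ 8: {5,6}
'a' @ 9: {7,8}
'a' @ 10: {3,4,9}  (accept∈set)
final: {3,4,9}; accept 3 in set

Answer: ACCEPT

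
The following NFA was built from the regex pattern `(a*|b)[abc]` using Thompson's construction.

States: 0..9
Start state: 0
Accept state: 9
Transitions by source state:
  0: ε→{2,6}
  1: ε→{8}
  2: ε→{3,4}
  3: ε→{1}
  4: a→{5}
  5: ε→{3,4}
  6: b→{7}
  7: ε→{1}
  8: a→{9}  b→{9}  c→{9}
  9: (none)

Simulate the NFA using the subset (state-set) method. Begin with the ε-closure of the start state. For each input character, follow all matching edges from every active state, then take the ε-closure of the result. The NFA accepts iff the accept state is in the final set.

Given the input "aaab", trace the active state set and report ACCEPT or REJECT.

Answer: ACCEPT

Steps:
S₀ = ε-closure({0}) = {0,1,2,3,4,6,8}
'a' @ 1: {1,3,4,5,8,9}  ✓accept
'a' @ 2: {1,3,4,5,8,9}  ✓accept
'a' @ 3: {1,3,4,5,8,9}  ✓accept
'b' @ 4: {9}  ✓accept
final: {9}; accept 9 in set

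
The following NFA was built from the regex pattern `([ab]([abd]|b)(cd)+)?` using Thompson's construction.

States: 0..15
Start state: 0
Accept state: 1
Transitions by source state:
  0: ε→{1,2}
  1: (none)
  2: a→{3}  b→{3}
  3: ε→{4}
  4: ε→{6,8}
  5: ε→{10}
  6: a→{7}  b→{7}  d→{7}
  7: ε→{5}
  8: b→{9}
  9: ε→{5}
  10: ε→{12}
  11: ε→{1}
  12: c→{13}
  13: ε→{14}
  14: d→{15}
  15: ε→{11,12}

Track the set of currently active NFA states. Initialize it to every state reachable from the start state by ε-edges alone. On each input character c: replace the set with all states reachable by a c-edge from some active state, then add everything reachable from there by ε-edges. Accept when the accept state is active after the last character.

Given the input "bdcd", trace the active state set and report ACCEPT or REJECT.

S₀ = ε-closure({0}) = {0,1,2}
'b' @ 1: {3,4,6,8}
'd' @ 2: {5,7,10,12}
'c' @ 3: {13,14}
'd' @ 4: {1,11,12,15}  (accept∈set)
end set {1,11,12,15} — state 1 in

Answer: ACCEPT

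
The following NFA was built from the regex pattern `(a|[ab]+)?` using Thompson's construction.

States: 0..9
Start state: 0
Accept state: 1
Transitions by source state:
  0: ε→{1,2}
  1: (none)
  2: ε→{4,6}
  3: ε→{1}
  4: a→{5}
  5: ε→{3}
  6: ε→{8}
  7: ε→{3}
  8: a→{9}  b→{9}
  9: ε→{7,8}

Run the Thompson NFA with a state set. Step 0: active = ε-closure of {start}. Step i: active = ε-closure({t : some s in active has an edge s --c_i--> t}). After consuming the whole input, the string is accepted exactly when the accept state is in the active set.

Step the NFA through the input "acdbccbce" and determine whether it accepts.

Answer: REJECT

Derivation:
S₀ = ε-closure({0}) = {0,1,2,4,6,8}
'a' @ 1: {1,3,5,7,8,9}  ✓accept
'c' @ 2: {}  — dead — no transitions
rest 'dbccbce' ignored (set empty)
end set {} — state 1 not in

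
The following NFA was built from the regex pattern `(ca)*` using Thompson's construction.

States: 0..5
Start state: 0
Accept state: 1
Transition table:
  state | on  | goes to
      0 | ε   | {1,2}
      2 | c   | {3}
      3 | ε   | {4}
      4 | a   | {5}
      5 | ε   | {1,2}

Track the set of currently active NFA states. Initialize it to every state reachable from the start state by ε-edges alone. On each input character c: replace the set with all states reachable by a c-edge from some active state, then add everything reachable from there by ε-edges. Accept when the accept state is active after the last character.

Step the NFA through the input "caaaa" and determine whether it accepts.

start: ε-closure({0}) = {0,1,2}
'c' @ 1: {3,4}
'a' @ 2: {1,2,5}  (accept∈set)
'a' @ 3: {}  — dead — no transitions
rest 'aa' ignored (set empty)
end set {} — state 1 not in

Answer: REJECT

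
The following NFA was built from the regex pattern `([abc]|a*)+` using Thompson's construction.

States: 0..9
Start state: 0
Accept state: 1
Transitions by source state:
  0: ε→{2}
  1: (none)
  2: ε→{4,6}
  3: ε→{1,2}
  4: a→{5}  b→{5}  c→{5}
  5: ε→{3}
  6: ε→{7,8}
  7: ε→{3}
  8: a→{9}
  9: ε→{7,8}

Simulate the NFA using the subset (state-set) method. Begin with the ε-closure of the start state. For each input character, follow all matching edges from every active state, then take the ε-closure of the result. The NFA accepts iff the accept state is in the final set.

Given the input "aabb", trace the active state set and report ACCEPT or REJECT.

Answer: ACCEPT

Steps:
S₀ = ε-closure({0}) = {0,1,2,3,4,6,7,8}
'a' @ 1: {1,2,3,4,5,6,7,8,9}  [accepting]
'a' @ 2: {1,2,3,4,5,6,7,8,9}  [accepting]
'b' @ 3: {1,2,3,4,5,6,7,8}  [accepting]
'b' @ 4: {1,2,3,4,5,6,7,8}  [accepting]
after full input: {1,2,3,4,5,6,7,8}  (accept=1 in)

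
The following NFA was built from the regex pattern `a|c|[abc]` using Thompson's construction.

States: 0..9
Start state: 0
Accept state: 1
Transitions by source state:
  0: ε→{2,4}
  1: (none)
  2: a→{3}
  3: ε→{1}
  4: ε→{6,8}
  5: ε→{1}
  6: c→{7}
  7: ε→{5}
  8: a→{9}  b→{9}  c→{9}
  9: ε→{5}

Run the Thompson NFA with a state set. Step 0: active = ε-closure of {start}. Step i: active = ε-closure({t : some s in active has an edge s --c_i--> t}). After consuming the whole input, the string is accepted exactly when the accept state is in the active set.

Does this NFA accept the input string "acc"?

start: ε-closure({0}) = {0,2,4,6,8}
'a' @ 1: {1,3,5,9}  [accepting]
'c' @ 2: {}  — state set empty
rest 'c' ignored (set empty)
end set {} — state 1 not in

Answer: REJECT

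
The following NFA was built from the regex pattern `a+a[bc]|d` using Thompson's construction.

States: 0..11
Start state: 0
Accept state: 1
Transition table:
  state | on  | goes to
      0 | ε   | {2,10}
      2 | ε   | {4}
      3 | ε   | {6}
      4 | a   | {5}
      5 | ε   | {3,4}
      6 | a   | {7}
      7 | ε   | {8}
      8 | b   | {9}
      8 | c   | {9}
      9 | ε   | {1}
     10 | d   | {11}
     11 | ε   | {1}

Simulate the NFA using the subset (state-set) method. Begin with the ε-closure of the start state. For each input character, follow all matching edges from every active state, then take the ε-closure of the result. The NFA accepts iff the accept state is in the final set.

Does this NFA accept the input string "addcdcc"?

initial (ε-close {0}): {0,2,4,10}
'a' @ 1: {3,4,5,6}
'd' @ 2: {}  — no active states
rest 'dcdcc' ignored (set empty)
after full input: {}  (accept=1 not in)

Answer: REJECT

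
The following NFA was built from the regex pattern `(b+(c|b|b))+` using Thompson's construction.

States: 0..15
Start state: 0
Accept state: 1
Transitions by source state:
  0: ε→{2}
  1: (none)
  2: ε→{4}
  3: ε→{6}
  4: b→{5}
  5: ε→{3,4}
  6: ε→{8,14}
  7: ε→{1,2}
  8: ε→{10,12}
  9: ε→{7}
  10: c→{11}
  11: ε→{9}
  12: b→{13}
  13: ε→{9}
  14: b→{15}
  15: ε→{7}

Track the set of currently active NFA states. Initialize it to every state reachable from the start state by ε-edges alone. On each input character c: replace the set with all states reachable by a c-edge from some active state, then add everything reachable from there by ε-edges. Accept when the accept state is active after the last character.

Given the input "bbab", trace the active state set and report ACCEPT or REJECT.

Answer: REJECT

Steps:
start: ε-closure({0}) = {0,2,4}
'b' @ 1: {3,4,5,6,8,10,12,14}
'b' @ 2: {1,2,3,4,5,6,7,8,9,10,12,13,14,15}  [accepting]
'a' @ 3: {}  — state set empty
rest 'b' ignored (set empty)
end set {} — state 1 not in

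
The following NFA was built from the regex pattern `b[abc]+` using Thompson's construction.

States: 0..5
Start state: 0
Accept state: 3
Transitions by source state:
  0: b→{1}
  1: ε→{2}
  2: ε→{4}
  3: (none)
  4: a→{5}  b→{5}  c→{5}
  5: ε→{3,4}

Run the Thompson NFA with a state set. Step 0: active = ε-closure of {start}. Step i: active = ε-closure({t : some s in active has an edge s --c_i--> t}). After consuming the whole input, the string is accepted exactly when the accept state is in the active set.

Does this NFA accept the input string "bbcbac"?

Answer: ACCEPT

Steps:
initial (ε-close {0}): {0}
'b' @ 1: {1,2,4}
'b' @ 2: {3,4,5}  ✓accept
'c' @ 3: {3,4,5}  ✓accept
'b' @ 4: {3,4,5}  ✓accept
'a' @ 5: {3,4,5}  ✓accept
'c' @ 6: {3,4,5}  ✓accept
end set {3,4,5} — state 3 in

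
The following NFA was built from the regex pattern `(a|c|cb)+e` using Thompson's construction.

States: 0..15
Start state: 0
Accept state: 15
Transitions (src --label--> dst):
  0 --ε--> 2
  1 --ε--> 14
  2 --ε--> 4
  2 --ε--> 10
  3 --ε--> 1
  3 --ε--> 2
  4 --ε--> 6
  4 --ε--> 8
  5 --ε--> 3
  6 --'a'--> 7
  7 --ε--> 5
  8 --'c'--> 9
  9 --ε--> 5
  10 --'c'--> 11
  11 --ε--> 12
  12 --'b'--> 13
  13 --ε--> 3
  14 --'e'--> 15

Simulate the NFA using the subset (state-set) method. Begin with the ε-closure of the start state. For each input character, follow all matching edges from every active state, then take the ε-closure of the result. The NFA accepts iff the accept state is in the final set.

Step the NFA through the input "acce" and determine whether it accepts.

start: ε-closure({0}) = {0,2,4,6,8,10}
'a' @ 1: {1,2,3,4,5,6,7,8,10,14}
'c' @ 2: {1,2,3,4,5,6,8,9,10,11,12,14}
'c' @ 3: {1,2,3,4,5,6,8,9,10,11,12,14}
'e' @ 4: {15}  ✓accept
end set {15} — state 15 in

Answer: ACCEPT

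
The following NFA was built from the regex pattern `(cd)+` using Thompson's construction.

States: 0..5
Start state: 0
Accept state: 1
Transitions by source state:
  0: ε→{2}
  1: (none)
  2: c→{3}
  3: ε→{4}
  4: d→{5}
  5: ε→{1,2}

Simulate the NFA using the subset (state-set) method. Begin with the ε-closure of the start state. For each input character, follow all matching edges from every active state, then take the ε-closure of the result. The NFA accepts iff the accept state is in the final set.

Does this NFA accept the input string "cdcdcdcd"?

start: ε-closure({0}) = {0,2}
'c' @ 1: {3,4}
'd' @ 2: {1,2,5}  [accepting]
'c' @ 3: {3,4}
'd' @ 4: {1,2,5}  [accepting]
'c' @ 5: {3,4}
'd' @ 6: {1,2,5}  [accepting]
'c' @ 7: {3,4}
'd' @ 8: {1,2,5}  [accepting]
end set {1,2,5} — state 1 in

Answer: ACCEPT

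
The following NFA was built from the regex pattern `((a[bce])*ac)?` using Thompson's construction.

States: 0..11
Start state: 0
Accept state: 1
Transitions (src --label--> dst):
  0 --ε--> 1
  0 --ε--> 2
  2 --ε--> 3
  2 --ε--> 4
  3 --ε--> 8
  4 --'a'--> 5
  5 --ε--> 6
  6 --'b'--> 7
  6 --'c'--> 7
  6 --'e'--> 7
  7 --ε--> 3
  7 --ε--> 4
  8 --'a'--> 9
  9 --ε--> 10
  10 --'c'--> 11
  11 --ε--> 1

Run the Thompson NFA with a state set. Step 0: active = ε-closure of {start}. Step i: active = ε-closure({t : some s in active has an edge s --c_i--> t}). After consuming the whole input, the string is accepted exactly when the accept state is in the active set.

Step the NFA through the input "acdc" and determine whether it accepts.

Answer: REJECT

Derivation:
start: ε-closure({0}) = {0,1,2,3,4,8}
'a' @ 1: {5,6,9,10}
'c' @ 2: {1,3,4,7,8,11}  (accept∈set)
'd' @ 3: {}  — state set empty
rest 'c' ignored (set empty)
end set {} — state 1 not in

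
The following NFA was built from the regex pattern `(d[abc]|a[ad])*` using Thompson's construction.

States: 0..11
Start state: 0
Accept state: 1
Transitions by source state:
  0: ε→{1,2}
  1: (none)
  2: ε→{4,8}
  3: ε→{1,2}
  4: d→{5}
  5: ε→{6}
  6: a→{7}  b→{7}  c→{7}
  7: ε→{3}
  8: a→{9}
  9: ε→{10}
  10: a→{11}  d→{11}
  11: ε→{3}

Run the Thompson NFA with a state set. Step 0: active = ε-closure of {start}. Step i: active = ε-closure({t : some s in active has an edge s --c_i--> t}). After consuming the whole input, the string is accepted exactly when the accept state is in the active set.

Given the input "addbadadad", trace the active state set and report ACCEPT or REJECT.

Answer: ACCEPT

Trace:
S₀ = ε-closure({0}) = {0,1,2,4,8}
'a' @ 1: {9,10}
'd' @ 2: {1,2,3,4,8,11}  (accept∈set)
'd' @ 3: {5,6}
'b' @ 4: {1,2,3,4,7,8}  (accept∈set)
'a' @ 5: {9,10}
'd' @ 6: {1,2,3,4,8,11}  (accept∈set)
'a' @ 7: {9,10}
'd' @ 8: {1,2,3,4,8,11}  (accept∈set)
'a' @ 9: {9,10}
'd' @ 10: {1,2,3,4,8,11}  (accept∈set)
after full input: {1,2,3,4,8,11}  (accept=1 in)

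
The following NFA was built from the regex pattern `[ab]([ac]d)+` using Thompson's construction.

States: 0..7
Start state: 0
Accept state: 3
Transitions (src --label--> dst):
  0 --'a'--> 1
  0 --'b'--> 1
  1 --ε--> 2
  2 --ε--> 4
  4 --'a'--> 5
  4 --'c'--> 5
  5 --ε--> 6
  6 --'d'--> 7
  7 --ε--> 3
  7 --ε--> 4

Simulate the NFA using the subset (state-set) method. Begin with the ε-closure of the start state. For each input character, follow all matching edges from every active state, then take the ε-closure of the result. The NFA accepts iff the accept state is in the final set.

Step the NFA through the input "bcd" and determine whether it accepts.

Answer: ACCEPT

Derivation:
S₀ = ε-closure({0}) = {0}
'b' @ 1: {1,2,4}
'c' @ 2: {5,6}
'd' @ 3: {3,4,7}  ✓accept
after full input: {3,4,7}  (accept=3 in)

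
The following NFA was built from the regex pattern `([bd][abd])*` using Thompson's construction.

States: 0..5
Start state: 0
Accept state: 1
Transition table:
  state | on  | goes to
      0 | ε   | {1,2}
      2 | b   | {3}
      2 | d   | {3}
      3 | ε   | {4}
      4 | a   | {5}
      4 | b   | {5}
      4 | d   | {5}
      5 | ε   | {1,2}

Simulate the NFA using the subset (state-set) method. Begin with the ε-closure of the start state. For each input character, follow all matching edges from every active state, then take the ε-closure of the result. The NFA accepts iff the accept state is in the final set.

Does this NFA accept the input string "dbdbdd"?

initial (ε-close {0}): {0,1,2}
'd' @ 1: {3,4}
'b' @ 2: {1,2,5}  [accepting]
'd' @ 3: {3,4}
'b' @ 4: {1,2,5}  [accepting]
'd' @ 5: {3,4}
'd' @ 6: {1,2,5}  [accepting]
final: {1,2,5}; accept 1 in set

Answer: ACCEPT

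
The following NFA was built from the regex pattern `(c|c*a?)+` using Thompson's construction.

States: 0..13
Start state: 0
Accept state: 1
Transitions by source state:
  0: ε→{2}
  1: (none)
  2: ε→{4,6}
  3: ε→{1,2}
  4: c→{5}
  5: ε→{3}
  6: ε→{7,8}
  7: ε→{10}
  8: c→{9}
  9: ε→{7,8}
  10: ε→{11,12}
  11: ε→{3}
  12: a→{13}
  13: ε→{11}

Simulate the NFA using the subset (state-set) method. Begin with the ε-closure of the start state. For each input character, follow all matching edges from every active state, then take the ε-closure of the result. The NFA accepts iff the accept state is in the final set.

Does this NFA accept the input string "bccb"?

S₀ = ε-closure({0}) = {0,1,2,3,4,6,7,8,10,11,12}
'b' @ 1: {}  — state set empty
rest 'ccb' ignored (set empty)
after full input: {}  (accept=1 not in)

Answer: REJECT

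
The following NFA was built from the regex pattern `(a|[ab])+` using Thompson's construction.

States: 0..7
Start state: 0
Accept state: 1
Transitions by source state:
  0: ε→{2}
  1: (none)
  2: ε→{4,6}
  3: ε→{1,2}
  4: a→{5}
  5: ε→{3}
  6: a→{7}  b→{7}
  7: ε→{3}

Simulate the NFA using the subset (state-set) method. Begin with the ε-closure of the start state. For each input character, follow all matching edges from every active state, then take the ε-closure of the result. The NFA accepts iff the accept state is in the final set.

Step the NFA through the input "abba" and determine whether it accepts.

initial (ε-close {0}): {0,2,4,6}
'a' @ 1: {1,2,3,4,5,6,7}  [accepting]
'b' @ 2: {1,2,3,4,6,7}  [accepting]
'b' @ 3: {1,2,3,4,6,7}  [accepting]
'a' @ 4: {1,2,3,4,5,6,7}  [accepting]
final: {1,2,3,4,5,6,7}; accept 1 in set

Answer: ACCEPT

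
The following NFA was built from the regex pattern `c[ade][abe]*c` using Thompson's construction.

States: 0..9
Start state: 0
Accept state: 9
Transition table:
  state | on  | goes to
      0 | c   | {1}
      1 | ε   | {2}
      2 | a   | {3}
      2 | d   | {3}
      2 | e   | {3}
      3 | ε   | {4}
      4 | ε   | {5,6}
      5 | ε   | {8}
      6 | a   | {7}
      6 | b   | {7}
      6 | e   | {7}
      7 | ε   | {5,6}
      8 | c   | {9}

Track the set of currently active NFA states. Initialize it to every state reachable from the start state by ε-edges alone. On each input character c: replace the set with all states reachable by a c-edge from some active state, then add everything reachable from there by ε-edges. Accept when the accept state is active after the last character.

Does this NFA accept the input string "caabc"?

Answer: ACCEPT

Steps:
initial (ε-close {0}): {0}
'c' @ 1: {1,2}
'a' @ 2: {3,4,5,6,8}
'a' @ 3: {5,6,7,8}
'b' @ 4: {5,6,7,8}
'c' @ 5: {9}  [accepting]
after full input: {9}  (accept=9 in)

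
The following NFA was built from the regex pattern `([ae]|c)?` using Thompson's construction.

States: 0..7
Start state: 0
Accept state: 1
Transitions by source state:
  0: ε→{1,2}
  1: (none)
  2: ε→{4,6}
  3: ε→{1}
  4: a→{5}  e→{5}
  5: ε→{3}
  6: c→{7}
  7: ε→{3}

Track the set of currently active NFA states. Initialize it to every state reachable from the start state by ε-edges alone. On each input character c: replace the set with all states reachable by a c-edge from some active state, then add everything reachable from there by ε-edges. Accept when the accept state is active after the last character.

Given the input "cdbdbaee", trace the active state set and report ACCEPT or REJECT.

initial (ε-close {0}): {0,1,2,4,6}
'c' @ 1: {1,3,7}  ✓accept
'd' @ 2: {}  — dead — no transitions
rest 'bdbaee' ignored (set empty)
final: {}; accept 1 not in set

Answer: REJECT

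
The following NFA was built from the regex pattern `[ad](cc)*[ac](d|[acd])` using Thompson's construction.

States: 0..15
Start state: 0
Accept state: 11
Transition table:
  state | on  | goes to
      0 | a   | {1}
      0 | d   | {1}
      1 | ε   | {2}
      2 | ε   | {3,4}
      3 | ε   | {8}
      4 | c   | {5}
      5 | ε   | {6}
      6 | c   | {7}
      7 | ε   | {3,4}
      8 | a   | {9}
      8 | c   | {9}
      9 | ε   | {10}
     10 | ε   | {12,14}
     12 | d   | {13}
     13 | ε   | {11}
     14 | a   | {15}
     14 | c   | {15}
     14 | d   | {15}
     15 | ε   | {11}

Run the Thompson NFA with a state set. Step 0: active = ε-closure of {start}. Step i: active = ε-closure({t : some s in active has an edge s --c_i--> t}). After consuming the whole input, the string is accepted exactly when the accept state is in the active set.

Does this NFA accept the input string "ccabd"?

initial (ε-close {0}): {0}
'c' @ 1: {}  — no active states
rest 'cabd' ignored (set empty)
final: {}; accept 11 not in set

Answer: REJECT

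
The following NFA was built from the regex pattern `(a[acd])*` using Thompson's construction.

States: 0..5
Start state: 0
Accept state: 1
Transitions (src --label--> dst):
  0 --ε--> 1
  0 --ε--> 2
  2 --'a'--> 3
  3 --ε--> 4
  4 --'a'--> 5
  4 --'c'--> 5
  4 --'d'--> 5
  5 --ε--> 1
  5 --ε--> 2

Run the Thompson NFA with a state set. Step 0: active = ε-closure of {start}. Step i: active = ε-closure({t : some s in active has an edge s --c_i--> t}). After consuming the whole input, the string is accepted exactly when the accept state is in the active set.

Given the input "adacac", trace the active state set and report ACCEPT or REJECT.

S₀ = ε-closure({0}) = {0,1,2}
'a' @ 1: {3,4}
'd' @ 2: {1,2,5}  ✓accept
'a' @ 3: {3,4}
'c' @ 4: {1,2,5}  ✓accept
'a' @ 5: {3,4}
'c' @ 6: {1,2,5}  ✓accept
final: {1,2,5}; accept 1 in set

Answer: ACCEPT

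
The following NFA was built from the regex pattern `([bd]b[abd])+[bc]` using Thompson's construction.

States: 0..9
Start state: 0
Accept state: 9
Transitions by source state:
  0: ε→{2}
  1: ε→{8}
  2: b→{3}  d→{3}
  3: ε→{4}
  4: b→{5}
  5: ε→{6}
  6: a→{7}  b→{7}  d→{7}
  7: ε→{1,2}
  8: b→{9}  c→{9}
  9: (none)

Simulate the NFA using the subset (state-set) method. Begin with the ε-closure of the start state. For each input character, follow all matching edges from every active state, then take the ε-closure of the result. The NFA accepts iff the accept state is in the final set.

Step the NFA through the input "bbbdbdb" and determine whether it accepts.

Answer: ACCEPT

Trace:
start: ε-closure({0}) = {0,2}
'b' @ 1: {3,4}
'b' @ 2: {5,6}
'b' @ 3: {1,2,7,8}
'd' @ 4: {3,4}
'b' @ 5: {5,6}
'd' @ 6: {1,2,7,8}
'b' @ 7: {3,4,9}  ✓accept
after full input: {3,4,9}  (accept=9 in)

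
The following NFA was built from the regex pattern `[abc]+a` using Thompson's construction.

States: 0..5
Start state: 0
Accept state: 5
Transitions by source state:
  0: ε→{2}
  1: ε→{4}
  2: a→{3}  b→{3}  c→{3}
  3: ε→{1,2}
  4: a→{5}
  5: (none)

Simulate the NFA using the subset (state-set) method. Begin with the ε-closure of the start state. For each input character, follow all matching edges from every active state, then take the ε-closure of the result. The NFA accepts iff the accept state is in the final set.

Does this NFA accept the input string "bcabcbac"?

Answer: REJECT

Trace:
initial (ε-close {0}): {0,2}
'b' @ 1: {1,2,3,4}
'c' @ 2: {1,2,3,4}
'a' @ 3: {1,2,3,4,5}  ✓accept
'b' @ 4: {1,2,3,4}
'c' @ 5: {1,2,3,4}
'b' @ 6: {1,2,3,4}
'a' @ 7: {1,2,3,4,5}  ✓accept
'c' @ 8: {1,2,3,4}
final: {1,2,3,4}; accept 5 not in set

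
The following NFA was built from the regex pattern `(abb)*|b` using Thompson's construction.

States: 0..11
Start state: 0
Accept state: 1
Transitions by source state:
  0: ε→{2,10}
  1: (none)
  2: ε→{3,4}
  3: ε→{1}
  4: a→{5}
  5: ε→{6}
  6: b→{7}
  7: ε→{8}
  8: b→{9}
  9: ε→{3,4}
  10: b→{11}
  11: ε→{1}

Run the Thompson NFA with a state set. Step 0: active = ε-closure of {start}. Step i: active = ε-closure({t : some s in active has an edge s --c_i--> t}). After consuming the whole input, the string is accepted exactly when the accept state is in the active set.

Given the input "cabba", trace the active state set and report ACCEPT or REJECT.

Answer: REJECT

Steps:
initial (ε-close {0}): {0,1,2,3,4,10}
'c' @ 1: {}  — state set empty
rest 'abba' ignored (set empty)
end set {} — state 1 not in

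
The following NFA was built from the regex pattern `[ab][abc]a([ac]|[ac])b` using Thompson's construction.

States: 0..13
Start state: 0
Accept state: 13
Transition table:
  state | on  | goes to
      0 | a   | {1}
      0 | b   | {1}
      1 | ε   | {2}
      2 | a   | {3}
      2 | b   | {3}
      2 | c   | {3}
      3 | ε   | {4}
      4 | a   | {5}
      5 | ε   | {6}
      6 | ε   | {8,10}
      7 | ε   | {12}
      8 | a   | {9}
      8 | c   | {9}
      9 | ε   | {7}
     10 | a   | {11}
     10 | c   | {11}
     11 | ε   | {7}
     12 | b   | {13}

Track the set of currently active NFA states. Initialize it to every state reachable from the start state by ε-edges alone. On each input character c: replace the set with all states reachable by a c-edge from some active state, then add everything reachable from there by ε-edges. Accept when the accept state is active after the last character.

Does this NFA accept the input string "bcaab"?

Answer: ACCEPT

Steps:
start: ε-closure({0}) = {0}
'b' @ 1: {1,2}
'c' @ 2: {3,4}
'a' @ 3: {5,6,8,10}
'a' @ 4: {7,9,11,12}
'b' @ 5: {13}  (accept∈set)
final: {13}; accept 13 in set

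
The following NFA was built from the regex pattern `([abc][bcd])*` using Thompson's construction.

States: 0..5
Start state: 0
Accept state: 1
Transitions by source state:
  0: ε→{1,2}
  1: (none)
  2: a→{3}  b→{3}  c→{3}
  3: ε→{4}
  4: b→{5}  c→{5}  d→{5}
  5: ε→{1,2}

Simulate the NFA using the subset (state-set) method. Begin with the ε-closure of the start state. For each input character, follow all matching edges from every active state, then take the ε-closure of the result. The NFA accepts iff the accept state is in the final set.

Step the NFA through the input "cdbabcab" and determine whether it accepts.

start: ε-closure({0}) = {0,1,2}
'c' @ 1: {3,4}
'd' @ 2: {1,2,5}  ✓accept
'b' @ 3: {3,4}
'a' @ 4: {}  — no active states
rest 'bcab' ignored (set empty)
after full input: {}  (accept=1 not in)

Answer: REJECT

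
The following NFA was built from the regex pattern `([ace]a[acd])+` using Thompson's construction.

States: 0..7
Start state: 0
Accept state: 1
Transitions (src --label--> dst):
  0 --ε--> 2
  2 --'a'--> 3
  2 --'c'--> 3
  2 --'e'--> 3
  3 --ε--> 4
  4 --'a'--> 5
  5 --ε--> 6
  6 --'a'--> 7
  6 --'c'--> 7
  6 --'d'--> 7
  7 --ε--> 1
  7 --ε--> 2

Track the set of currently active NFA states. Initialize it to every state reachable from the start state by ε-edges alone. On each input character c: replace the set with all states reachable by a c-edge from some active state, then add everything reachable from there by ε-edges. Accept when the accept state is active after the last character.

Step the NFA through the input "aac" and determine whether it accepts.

start: ε-closure({0}) = {0,2}
'a' @ 1: {3,4}
'a' @ 2: {5,6}
'c' @ 3: {1,2,7}  (accept∈set)
after full input: {1,2,7}  (accept=1 in)

Answer: ACCEPT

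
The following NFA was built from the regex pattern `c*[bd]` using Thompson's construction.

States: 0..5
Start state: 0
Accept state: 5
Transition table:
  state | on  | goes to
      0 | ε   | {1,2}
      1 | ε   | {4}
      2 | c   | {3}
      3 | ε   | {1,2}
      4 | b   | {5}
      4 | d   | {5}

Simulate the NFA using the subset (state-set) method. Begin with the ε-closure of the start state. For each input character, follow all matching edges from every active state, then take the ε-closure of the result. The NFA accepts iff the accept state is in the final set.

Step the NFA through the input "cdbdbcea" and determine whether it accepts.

Answer: REJECT

Derivation:
initial (ε-close {0}): {0,1,2,4}
'c' @ 1: {1,2,3,4}
'd' @ 2: {5}  (accept∈set)
'b' @ 3: {}  — no active states
rest 'dbcea' ignored (set empty)
end set {} — state 5 not in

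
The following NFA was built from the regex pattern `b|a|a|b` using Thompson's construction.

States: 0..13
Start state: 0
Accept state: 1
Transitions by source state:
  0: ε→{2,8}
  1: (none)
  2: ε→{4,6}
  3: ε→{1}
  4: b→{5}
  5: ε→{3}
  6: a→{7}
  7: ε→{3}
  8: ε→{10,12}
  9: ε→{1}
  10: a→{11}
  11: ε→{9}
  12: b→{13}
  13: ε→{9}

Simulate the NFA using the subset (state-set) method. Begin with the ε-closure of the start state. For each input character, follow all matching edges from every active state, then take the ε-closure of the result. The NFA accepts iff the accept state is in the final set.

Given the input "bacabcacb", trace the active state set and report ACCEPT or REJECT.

Answer: REJECT

Trace:
S₀ = ε-closure({0}) = {0,2,4,6,8,10,12}
'b' @ 1: {1,3,5,9,13}  (accept∈set)
'a' @ 2: {}  — state set empty
rest 'cabcacb' ignored (set empty)
after full input: {}  (accept=1 not in)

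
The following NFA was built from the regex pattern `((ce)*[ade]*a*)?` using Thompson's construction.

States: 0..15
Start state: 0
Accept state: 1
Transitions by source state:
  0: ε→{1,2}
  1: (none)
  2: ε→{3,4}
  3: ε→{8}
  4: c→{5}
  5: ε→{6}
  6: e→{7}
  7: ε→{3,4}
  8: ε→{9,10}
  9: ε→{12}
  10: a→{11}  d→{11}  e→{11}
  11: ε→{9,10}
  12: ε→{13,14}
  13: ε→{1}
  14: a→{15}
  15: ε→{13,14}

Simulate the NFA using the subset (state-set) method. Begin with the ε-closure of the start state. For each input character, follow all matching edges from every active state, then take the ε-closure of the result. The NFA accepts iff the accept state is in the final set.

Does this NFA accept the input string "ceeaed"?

Answer: ACCEPT

Derivation:
S₀ = ε-closure({0}) = {0,1,2,3,4,8,9,10,12,13,14}
'c' @ 1: {5,6}
'e' @ 2: {1,3,4,7,8,9,10,12,13,14}  (accept∈set)
'e' @ 3: {1,9,10,11,12,13,14}  (accept∈set)
'a' @ 4: {1,9,10,11,12,13,14,15}  (accept∈set)
'e' @ 5: {1,9,10,11,12,13,14}  (accept∈set)
'd' @ 6: {1,9,10,11,12,13,14}  (accept∈set)
end set {1,9,10,11,12,13,14} — state 1 in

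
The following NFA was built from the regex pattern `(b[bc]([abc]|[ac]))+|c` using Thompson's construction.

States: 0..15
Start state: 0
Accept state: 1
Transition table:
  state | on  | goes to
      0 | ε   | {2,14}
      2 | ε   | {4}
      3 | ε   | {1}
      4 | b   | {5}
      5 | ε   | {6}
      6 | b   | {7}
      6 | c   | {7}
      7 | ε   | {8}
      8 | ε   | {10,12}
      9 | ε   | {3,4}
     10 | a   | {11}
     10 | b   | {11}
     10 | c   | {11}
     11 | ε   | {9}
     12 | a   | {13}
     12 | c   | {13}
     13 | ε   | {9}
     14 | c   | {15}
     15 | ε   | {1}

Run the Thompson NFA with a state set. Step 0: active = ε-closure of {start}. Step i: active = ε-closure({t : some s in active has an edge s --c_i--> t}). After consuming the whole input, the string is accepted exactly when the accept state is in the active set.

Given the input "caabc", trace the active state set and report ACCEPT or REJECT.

start: ε-closure({0}) = {0,2,4,14}
'c' @ 1: {1,15}  (accept∈set)
'a' @ 2: {}  — state set empty
rest 'abc' ignored (set empty)
after full input: {}  (accept=1 not in)

Answer: REJECT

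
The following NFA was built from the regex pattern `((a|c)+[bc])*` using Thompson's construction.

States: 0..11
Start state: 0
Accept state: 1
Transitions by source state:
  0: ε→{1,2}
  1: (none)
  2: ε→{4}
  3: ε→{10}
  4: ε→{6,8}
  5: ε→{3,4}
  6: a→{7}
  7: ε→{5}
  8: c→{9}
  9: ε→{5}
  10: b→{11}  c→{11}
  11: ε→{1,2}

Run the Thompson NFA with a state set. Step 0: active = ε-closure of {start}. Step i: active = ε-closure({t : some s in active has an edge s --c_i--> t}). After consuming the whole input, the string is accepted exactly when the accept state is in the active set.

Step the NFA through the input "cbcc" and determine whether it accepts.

S₀ = ε-closure({0}) = {0,1,2,4,6,8}
'c' @ 1: {3,4,5,6,8,9,10}
'b' @ 2: {1,2,4,6,8,11}  (accept∈set)
'c' @ 3: {3,4,5,6,8,9,10}
'c' @ 4: {1,2,3,4,5,6,8,9,10,11}  (accept∈set)
final: {1,2,3,4,5,6,8,9,10,11}; accept 1 in set

Answer: ACCEPT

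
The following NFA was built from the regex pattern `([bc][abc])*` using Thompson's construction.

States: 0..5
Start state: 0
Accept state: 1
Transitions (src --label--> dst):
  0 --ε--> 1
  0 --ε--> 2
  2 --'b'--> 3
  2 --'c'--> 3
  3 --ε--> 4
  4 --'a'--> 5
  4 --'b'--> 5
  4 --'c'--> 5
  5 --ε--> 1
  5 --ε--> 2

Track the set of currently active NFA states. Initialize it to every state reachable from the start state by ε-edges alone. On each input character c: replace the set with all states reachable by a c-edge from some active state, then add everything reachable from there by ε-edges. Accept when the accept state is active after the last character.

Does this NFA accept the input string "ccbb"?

S₀ = ε-closure({0}) = {0,1,2}
'c' @ 1: {3,4}
'c' @ 2: {1,2,5}  ✓accept
'b' @ 3: {3,4}
'b' @ 4: {1,2,5}  ✓accept
after full input: {1,2,5}  (accept=1 in)

Answer: ACCEPT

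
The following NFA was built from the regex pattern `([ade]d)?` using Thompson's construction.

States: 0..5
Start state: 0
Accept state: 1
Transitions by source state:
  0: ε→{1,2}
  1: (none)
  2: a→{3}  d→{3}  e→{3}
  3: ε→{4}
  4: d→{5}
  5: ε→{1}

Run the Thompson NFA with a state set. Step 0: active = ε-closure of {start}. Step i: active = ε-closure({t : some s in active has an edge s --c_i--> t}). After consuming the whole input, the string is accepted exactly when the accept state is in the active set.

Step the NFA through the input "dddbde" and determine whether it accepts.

Answer: REJECT

Derivation:
S₀ = ε-closure({0}) = {0,1,2}
'd' @ 1: {3,4}
'd' @ 2: {1,5}  [accepting]
'd' @ 3: {}  — dead — no transitions
rest 'bde' ignored (set empty)
after full input: {}  (accept=1 not in)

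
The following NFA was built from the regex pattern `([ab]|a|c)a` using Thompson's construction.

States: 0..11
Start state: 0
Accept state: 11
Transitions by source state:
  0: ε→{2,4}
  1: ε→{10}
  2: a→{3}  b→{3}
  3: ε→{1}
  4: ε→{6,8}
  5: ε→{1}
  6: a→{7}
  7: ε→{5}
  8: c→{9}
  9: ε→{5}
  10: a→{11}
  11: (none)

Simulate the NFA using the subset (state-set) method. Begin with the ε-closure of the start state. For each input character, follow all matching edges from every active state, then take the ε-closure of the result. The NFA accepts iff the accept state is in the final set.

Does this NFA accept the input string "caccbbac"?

start: ε-closure({0}) = {0,2,4,6,8}
'c' @ 1: {1,5,9,10}
'a' @ 2: {11}  (accept∈set)
'c' @ 3: {}  — dead — no transitions
rest 'cbbac' ignored (set empty)
final: {}; accept 11 not in set

Answer: REJECT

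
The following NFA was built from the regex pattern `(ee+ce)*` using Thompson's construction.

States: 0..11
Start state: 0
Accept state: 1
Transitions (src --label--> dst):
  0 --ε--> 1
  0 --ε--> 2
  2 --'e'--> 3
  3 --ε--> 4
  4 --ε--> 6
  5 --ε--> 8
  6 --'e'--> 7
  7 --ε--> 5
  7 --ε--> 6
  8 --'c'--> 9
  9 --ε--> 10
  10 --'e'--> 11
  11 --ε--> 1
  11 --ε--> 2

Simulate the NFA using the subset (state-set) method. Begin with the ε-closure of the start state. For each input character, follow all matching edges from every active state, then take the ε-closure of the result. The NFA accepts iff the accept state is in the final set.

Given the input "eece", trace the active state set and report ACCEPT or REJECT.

Answer: ACCEPT

Derivation:
initial (ε-close {0}): {0,1,2}
'e' @ 1: {3,4,6}
'e' @ 2: {5,6,7,8}
'c' @ 3: {9,10}
'e' @ 4: {1,2,11}  [accepting]
end set {1,2,11} — state 1 in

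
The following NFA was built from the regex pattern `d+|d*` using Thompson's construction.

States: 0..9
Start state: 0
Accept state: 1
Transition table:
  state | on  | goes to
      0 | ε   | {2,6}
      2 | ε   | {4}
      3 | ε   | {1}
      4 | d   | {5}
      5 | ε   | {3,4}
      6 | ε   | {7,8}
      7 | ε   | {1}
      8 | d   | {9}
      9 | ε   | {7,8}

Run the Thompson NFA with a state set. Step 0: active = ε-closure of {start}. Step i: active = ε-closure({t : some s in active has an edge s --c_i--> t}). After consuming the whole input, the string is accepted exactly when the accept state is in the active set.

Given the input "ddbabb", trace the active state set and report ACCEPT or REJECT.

Answer: REJECT

Trace:
start: ε-closure({0}) = {0,1,2,4,6,7,8}
'd' @ 1: {1,3,4,5,7,8,9}  [accepting]
'd' @ 2: {1,3,4,5,7,8,9}  [accepting]
'b' @ 3: {}  — state set empty
rest 'abb' ignored (set empty)
after full input: {}  (accept=1 not in)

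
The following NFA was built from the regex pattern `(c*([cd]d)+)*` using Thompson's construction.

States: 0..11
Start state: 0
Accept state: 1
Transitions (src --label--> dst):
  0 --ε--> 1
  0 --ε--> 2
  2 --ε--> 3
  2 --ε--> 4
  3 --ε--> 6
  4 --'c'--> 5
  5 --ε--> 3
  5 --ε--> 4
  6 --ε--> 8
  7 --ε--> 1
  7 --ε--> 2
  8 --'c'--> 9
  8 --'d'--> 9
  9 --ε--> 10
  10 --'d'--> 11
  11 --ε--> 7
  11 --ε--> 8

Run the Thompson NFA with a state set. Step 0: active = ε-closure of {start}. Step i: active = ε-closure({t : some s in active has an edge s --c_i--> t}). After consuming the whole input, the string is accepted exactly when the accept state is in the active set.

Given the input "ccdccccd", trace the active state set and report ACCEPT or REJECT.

Answer: ACCEPT

Steps:
initial (ε-close {0}): {0,1,2,3,4,6,8}
'c' @ 1: {3,4,5,6,8,9,10}
'c' @ 2: {3,4,5,6,8,9,10}
'd' @ 3: {1,2,3,4,6,7,8,9,10,11}  [accepting]
'c' @ 4: {3,4,5,6,8,9,10}
'c' @ 5: {3,4,5,6,8,9,10}
'c' @ 6: {3,4,5,6,8,9,10}
'c' @ 7: {3,4,5,6,8,9,10}
'd' @ 8: {1,2,3,4,6,7,8,9,10,11}  [accepting]
after full input: {1,2,3,4,6,7,8,9,10,11}  (accept=1 in)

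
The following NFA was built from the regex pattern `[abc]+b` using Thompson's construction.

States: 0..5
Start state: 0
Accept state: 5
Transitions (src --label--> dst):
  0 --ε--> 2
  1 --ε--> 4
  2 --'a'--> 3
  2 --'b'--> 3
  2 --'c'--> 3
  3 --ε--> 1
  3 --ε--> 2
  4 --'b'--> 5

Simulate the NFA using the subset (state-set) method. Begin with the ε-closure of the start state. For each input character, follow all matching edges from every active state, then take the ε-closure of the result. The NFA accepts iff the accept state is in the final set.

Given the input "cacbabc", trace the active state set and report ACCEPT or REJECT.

Answer: REJECT

Trace:
S₀ = ε-closure({0}) = {0,2}
'c' @ 1: {1,2,3,4}
'a' @ 2: {1,2,3,4}
'c' @ 3: {1,2,3,4}
'b' @ 4: {1,2,3,4,5}  ✓accept
'a' @ 5: {1,2,3,4}
'b' @ 6: {1,2,3,4,5}  ✓accept
'c' @ 7: {1,2,3,4}
after full input: {1,2,3,4}  (accept=5 not in)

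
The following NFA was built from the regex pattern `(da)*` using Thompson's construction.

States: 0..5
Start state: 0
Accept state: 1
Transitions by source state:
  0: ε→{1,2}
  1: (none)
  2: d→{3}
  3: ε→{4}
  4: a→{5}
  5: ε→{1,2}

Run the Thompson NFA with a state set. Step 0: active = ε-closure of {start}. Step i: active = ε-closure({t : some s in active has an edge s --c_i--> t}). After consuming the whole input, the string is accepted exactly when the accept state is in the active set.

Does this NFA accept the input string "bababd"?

start: ε-closure({0}) = {0,1,2}
'b' @ 1: {}  — state set empty
rest 'ababd' ignored (set empty)
final: {}; accept 1 not in set

Answer: REJECT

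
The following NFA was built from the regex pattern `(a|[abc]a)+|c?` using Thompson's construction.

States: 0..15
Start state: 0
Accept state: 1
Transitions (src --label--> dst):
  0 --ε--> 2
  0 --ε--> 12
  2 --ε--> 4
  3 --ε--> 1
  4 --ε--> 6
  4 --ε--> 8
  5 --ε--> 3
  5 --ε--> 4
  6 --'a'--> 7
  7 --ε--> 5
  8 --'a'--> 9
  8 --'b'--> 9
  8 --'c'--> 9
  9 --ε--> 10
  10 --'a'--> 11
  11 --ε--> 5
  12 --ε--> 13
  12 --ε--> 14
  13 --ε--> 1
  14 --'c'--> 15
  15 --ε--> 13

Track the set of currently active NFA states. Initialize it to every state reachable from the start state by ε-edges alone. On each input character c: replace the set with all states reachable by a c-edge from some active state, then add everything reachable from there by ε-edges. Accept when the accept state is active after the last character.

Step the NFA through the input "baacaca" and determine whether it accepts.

S₀ = ε-closure({0}) = {0,1,2,4,6,8,12,13,14}
'b' @ 1: {9,10}
'a' @ 2: {1,3,4,5,6,8,11}  ✓accept
'a' @ 3: {1,3,4,5,6,7,8,9,10}  ✓accept
'c' @ 4: {9,10}
'a' @ 5: {1,3,4,5,6,8,11}  ✓accept
'c' @ 6: {9,10}
'a' @ 7: {1,3,4,5,6,8,11}  ✓accept
after full input: {1,3,4,5,6,8,11}  (accept=1 in)

Answer: ACCEPT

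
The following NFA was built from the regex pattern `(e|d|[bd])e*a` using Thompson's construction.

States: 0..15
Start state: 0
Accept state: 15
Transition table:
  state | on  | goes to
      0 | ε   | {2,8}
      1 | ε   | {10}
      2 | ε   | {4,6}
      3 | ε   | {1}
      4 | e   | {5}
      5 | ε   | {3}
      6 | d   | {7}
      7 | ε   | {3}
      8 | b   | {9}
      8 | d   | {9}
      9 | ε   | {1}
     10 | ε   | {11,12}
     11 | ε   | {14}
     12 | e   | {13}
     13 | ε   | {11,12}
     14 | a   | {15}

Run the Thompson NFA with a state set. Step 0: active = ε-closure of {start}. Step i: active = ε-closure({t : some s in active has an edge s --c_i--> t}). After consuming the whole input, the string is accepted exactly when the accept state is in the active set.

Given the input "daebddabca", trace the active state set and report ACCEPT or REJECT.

initial (ε-close {0}): {0,2,4,6,8}
'd' @ 1: {1,3,7,9,10,11,12,14}
'a' @ 2: {15}  [accepting]
'e' @ 3: {}  — dead — no transitions
rest 'bddabca' ignored (set empty)
after full input: {}  (accept=15 not in)

Answer: REJECT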